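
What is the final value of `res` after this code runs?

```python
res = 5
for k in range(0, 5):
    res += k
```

15

k=0: res = 5+0 = 5
k=1: res = 5+1 = 6
k=2: res = 6+2 = 8
k=3: res = 8+3 = 11
k=4: res = 11+4 = 15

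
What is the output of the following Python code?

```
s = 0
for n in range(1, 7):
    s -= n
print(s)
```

n=1: s = 0-1 = -1
n=2: s = (-1)-2 = -3
n=3: s = (-3)-3 = -6
n=4: s = (-6)-4 = -10
n=5: s = (-10)-5 = -15
n=6: s = (-15)-6 = -21

-21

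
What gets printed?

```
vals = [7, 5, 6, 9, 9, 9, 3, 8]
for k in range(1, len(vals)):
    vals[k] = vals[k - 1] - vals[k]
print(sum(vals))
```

-137

k=1: vals[1] = 7-5 = 2 → [7, 2, 6, 9, 9, 9, 3, 8]
k=2: vals[2] = 2-6 = -4 → [7, 2, -4, 9, 9, 9, 3, 8]
k=3: vals[3] = (-4)-9 = -13 → [7, 2, -4, -13, 9, 9, 3, 8]
k=4: vals[4] = (-13)-9 = -22 → [7, 2, -4, -13, -22, 9, 3, 8]
k=5: vals[5] = (-22)-9 = -31 → [7, 2, -4, -13, -22, -31, 3, 8]
k=6: vals[6] = (-31)-3 = -34 → [7, 2, -4, -13, -22, -31, -34, 8]
k=7: vals[7] = (-34)-8 = -42 → [7, 2, -4, -13, -22, -31, -34, -42]
sum = -137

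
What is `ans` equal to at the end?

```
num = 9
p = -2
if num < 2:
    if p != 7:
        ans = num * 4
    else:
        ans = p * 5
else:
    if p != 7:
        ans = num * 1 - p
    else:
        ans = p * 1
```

11

num=9, p=-2
num < 2 is False; p != 7 is True
→ ans = num * 1 - p = 11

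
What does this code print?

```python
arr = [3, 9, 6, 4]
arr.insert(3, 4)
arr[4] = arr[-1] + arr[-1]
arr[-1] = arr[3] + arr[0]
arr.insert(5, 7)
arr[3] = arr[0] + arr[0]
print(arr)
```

insert 4 at 3 → [3, 9, 6, 4, 4]
arr[4] = arr[-1]+arr[-1] = 4+4 = 8 → [3, 9, 6, 4, 8]
arr[-1] = arr[3]+arr[0] = 4+3 = 7 → [3, 9, 6, 4, 7]
insert 7 at 5 → [3, 9, 6, 4, 7, 7]
arr[3] = arr[0]+arr[0] = 3+3 = 6 → [3, 9, 6, 6, 7, 7]

[3, 9, 6, 6, 7, 7]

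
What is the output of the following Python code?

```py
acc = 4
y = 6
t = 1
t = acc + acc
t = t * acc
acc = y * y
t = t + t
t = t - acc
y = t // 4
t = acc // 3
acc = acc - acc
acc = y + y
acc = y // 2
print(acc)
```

3

t = 4+4 = 8
t = 8*4 = 32
acc = 6*6 = 36
t = 32+32 = 64
t = 64-36 = 28
y = 28//4 = 7
t = 36//3 = 12
acc = 36-36 = 0
acc = 7+7 = 14
acc = 7//2 = 3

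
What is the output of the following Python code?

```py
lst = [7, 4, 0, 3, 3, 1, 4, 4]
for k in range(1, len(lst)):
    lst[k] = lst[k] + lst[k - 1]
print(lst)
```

k=1: lst[1] = 4+7 = 11 → [7, 11, 0, 3, 3, 1, 4, 4]
k=2: lst[2] = 0+11 = 11 → [7, 11, 11, 3, 3, 1, 4, 4]
k=3: lst[3] = 3+11 = 14 → [7, 11, 11, 14, 3, 1, 4, 4]
k=4: lst[4] = 3+14 = 17 → [7, 11, 11, 14, 17, 1, 4, 4]
k=5: lst[5] = 1+17 = 18 → [7, 11, 11, 14, 17, 18, 4, 4]
k=6: lst[6] = 4+18 = 22 → [7, 11, 11, 14, 17, 18, 22, 4]
k=7: lst[7] = 4+22 = 26 → [7, 11, 11, 14, 17, 18, 22, 26]

[7, 11, 11, 14, 17, 18, 22, 26]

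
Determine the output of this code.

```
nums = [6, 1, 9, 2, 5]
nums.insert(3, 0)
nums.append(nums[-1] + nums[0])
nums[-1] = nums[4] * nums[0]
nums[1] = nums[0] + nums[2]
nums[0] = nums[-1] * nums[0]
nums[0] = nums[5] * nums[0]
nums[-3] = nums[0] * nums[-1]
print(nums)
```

insert 0 at 3 → [6, 1, 9, 0, 2, 5]
append nums[-1]+nums[0] = 5+6 = 11 → [6, 1, 9, 0, 2, 5, 11]
nums[-1] = nums[4]*nums[0] = 2*6 = 12 → [6, 1, 9, 0, 2, 5, 12]
nums[1] = nums[0]+nums[2] = 6+9 = 15 → [6, 15, 9, 0, 2, 5, 12]
nums[0] = nums[-1]*nums[0] = 12*6 = 72 → [72, 15, 9, 0, 2, 5, 12]
nums[0] = nums[5]*nums[0] = 5*72 = 360 → [360, 15, 9, 0, 2, 5, 12]
nums[-3] = nums[0]*nums[-1] = 360*12 = 4320 → [360, 15, 9, 0, 4320, 5, 12]

[360, 15, 9, 0, 4320, 5, 12]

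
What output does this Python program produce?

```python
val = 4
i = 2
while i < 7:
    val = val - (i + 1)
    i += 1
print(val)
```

i=2: val = 4-3 = 1
i=3: val = 1-4 = -3
i=4: val = (-3)-5 = -8
i=5: val = (-8)-6 = -14
i=6: val = (-14)-7 = -21

-21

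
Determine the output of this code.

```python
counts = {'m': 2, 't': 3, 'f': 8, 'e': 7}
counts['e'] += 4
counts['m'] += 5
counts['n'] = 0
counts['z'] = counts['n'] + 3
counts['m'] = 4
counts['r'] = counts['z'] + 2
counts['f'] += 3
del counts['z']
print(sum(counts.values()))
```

34

counts['e'] = 7+4 = 11 → {'m': 2, 't': 3, 'f': 8, 'e': 11}
counts['m'] = 2+5 = 7 → {'m': 7, 't': 3, 'f': 8, 'e': 11}
counts['n'] = 0 → {'m': 7, 't': 3, 'f': 8, 'e': 11, 'n': 0}
counts['z'] = counts['n']+3 = 3 → {'m': 7, 't': 3, 'f': 8, 'e': 11, 'n': 0, 'z': 3}
counts['m'] = 4 → {'m': 4, 't': 3, 'f': 8, 'e': 11, 'n': 0, 'z': 3}
counts['r'] = counts['z']+2 = 5 → {'m': 4, 't': 3, 'f': 8, 'e': 11, 'n': 0, 'z': 3, 'r': 5}
counts['f'] = 8+3 = 11 → {'m': 4, 't': 3, 'f': 11, 'e': 11, 'n': 0, 'z': 3, 'r': 5}
del 'z' → {'m': 4, 't': 3, 'f': 11, 'e': 11, 'n': 0, 'r': 5}
sum of values = 34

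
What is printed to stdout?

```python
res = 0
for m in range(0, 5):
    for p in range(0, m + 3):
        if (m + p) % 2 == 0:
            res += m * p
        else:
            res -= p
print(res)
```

m=0,p=0: even sum, res = 0+0 = 0
m=0,p=1: odd sum, res = 0-1 = -1
m=0,p=2: even sum, res = (-1)+0 = -1
m=1,p=0: odd sum, res = (-1)-0 = -1
m=1,p=1: even sum, res = (-1)+1 = 0
m=1,p=2: odd sum, res = 0-2 = -2
m=1,p=3: even sum, res = (-2)+3 = 1
m=2,p=0: even sum, res = 1+0 = 1
m=2,p=1: odd sum, res = 1-1 = 0
m=2,p=2: even sum, res = 0+4 = 4
m=2,p=3: odd sum, res = 4-3 = 1
m=2,p=4: even sum, res = 1+8 = 9
m=3,p=0: odd sum, res = 9-0 = 9
m=3,p=1: even sum, res = 9+3 = 12
m=3,p=2: odd sum, res = 12-2 = 10
m=3,p=3: even sum, res = 10+9 = 19
m=3,p=4: odd sum, res = 19-4 = 15
m=3,p=5: even sum, res = 15+15 = 30
m=4,p=0: even sum, res = 30+0 = 30
m=4,p=1: odd sum, res = 30-1 = 29
m=4,p=2: even sum, res = 29+8 = 37
m=4,p=3: odd sum, res = 37-3 = 34
m=4,p=4: even sum, res = 34+16 = 50
m=4,p=5: odd sum, res = 50-5 = 45
m=4,p=6: even sum, res = 45+24 = 69

69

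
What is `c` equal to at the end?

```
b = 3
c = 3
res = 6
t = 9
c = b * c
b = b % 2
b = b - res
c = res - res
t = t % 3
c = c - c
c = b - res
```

c = 3*3 = 9
b = 3%2 = 1
b = 1-6 = -5
c = 6-6 = 0
t = 9%3 = 0
c = 0-0 = 0
c = (-5)-6 = -11

-11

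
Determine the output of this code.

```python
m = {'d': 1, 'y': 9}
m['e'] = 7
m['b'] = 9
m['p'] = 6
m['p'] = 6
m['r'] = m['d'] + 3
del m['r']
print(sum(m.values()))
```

m['e'] = 7 → {'d': 1, 'y': 9, 'e': 7}
m['b'] = 9 → {'d': 1, 'y': 9, 'e': 7, 'b': 9}
m['p'] = 6 → {'d': 1, 'y': 9, 'e': 7, 'b': 9, 'p': 6}
m['p'] = 6 → {'d': 1, 'y': 9, 'e': 7, 'b': 9, 'p': 6}
m['r'] = m['d']+3 = 4 → {'d': 1, 'y': 9, 'e': 7, 'b': 9, 'p': 6, 'r': 4}
del 'r' → {'d': 1, 'y': 9, 'e': 7, 'b': 9, 'p': 6}
sum of values = 32

32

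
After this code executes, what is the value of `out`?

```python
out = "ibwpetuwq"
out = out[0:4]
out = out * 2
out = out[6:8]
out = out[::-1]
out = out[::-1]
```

'wp'

slice [0:4] → 'ibwp'
repeat ×2 → 'ibwpibwp'
slice [6:8] → 'wp'
reverse → 'pw'
reverse → 'wp'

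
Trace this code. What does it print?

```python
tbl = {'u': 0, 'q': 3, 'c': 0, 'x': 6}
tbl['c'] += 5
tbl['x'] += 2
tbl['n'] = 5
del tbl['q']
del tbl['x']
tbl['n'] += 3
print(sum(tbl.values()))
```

13

tbl['c'] = 0+5 = 5 → {'u': 0, 'q': 3, 'c': 5, 'x': 6}
tbl['x'] = 6+2 = 8 → {'u': 0, 'q': 3, 'c': 5, 'x': 8}
tbl['n'] = 5 → {'u': 0, 'q': 3, 'c': 5, 'x': 8, 'n': 5}
del 'q' → {'u': 0, 'c': 5, 'x': 8, 'n': 5}
del 'x' → {'u': 0, 'c': 5, 'n': 5}
tbl['n'] = 5+3 = 8 → {'u': 0, 'c': 5, 'n': 8}
sum of values = 13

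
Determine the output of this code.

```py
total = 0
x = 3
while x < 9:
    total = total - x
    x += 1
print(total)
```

x=3: total = 0-3 = -3
x=4: total = (-3)-4 = -7
x=5: total = (-7)-5 = -12
x=6: total = (-12)-6 = -18
x=7: total = (-18)-7 = -25
x=8: total = (-25)-8 = -33

-33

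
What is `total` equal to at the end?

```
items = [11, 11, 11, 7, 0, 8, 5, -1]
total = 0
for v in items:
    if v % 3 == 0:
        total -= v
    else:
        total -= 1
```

-7

v=11: not %3==0, total = 0-1 = -1
v=11: not %3==0, total = (-1)-1 = -2
v=11: not %3==0, total = (-2)-1 = -3
v=7: not %3==0, total = (-3)-1 = -4
v=0: %3==0, total = (-4)-0 = -4
v=8: not %3==0, total = (-4)-1 = -5
v=5: not %3==0, total = (-5)-1 = -6
v=-1: not %3==0, total = (-6)-1 = -7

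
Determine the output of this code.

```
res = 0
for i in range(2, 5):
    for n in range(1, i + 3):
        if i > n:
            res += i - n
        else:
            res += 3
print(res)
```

37

i=2,n=1: 2>1, res = 0+1 = 1
i=2,n=2: not 2>2, res = 1+3 = 4
i=2,n=3: not 2>3, res = 4+3 = 7
i=2,n=4: not 2>4, res = 7+3 = 10
i=3,n=1: 3>1, res = 10+2 = 12
i=3,n=2: 3>2, res = 12+1 = 13
i=3,n=3: not 3>3, res = 13+3 = 16
i=3,n=4: not 3>4, res = 16+3 = 19
i=3,n=5: not 3>5, res = 19+3 = 22
i=4,n=1: 4>1, res = 22+3 = 25
i=4,n=2: 4>2, res = 25+2 = 27
i=4,n=3: 4>3, res = 27+1 = 28
i=4,n=4: not 4>4, res = 28+3 = 31
i=4,n=5: not 4>5, res = 31+3 = 34
i=4,n=6: not 4>6, res = 34+3 = 37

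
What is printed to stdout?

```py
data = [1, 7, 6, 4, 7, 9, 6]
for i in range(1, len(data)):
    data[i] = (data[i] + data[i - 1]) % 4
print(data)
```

i=1: data[1] = (7+1)%4 = 0 → [1, 0, 6, 4, 7, 9, 6]
i=2: data[2] = (6+0)%4 = 2 → [1, 0, 2, 4, 7, 9, 6]
i=3: data[3] = (4+2)%4 = 2 → [1, 0, 2, 2, 7, 9, 6]
i=4: data[4] = (7+2)%4 = 1 → [1, 0, 2, 2, 1, 9, 6]
i=5: data[5] = (9+1)%4 = 2 → [1, 0, 2, 2, 1, 2, 6]
i=6: data[6] = (6+2)%4 = 0 → [1, 0, 2, 2, 1, 2, 0]

[1, 0, 2, 2, 1, 2, 0]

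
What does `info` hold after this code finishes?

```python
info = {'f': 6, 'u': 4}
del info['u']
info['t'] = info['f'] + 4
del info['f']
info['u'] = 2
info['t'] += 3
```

{'t': 13, 'u': 2}

del 'u' → {'f': 6}
info['t'] = info['f']+4 = 10 → {'f': 6, 't': 10}
del 'f' → {'t': 10}
info['u'] = 2 → {'t': 10, 'u': 2}
info['t'] = 10+3 = 13 → {'t': 13, 'u': 2}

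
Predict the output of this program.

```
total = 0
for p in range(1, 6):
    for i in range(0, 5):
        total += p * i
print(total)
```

p=1,i=0: total = 0+0 = 0
p=1,i=1: total = 0+1 = 1
p=1,i=2: total = 1+2 = 3
p=1,i=3: total = 3+3 = 6
p=1,i=4: total = 6+4 = 10
p=2,i=0: total = 10+0 = 10
p=2,i=1: total = 10+2 = 12
p=2,i=2: total = 12+4 = 16
p=2,i=3: total = 16+6 = 22
p=2,i=4: total = 22+8 = 30
p=3,i=0: total = 30+0 = 30
p=3,i=1: total = 30+3 = 33
p=3,i=2: total = 33+6 = 39
p=3,i=3: total = 39+9 = 48
p=3,i=4: total = 48+12 = 60
p=4,i=0: total = 60+0 = 60
p=4,i=1: total = 60+4 = 64
p=4,i=2: total = 64+8 = 72
p=4,i=3: total = 72+12 = 84
p=4,i=4: total = 84+16 = 100
p=5,i=0: total = 100+0 = 100
p=5,i=1: total = 100+5 = 105
p=5,i=2: total = 105+10 = 115
p=5,i=3: total = 115+15 = 130
p=5,i=4: total = 130+20 = 150

150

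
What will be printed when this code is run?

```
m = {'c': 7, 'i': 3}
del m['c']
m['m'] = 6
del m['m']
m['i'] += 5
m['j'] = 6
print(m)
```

{'i': 8, 'j': 6}

del 'c' → {'i': 3}
m['m'] = 6 → {'i': 3, 'm': 6}
del 'm' → {'i': 3}
m['i'] = 3+5 = 8 → {'i': 8}
m['j'] = 6 → {'i': 8, 'j': 6}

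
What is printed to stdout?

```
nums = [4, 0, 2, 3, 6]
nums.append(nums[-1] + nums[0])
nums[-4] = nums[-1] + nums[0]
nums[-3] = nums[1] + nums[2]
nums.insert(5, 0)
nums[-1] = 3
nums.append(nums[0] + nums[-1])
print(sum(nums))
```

48

append nums[-1]+nums[0] = 6+4 = 10 → [4, 0, 2, 3, 6, 10]
nums[-4] = nums[-1]+nums[0] = 10+4 = 14 → [4, 0, 14, 3, 6, 10]
nums[-3] = nums[1]+nums[2] = 0+14 = 14 → [4, 0, 14, 14, 6, 10]
insert 0 at 5 → [4, 0, 14, 14, 6, 0, 10]
nums[-1] = 3 → [4, 0, 14, 14, 6, 0, 3]
append nums[0]+nums[-1] = 4+3 = 7 → [4, 0, 14, 14, 6, 0, 3, 7]
sum = 48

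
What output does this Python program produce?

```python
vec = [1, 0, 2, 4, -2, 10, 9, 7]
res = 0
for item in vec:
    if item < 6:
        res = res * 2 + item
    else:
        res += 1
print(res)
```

33

item=1: <6, res = 0*2+1 = 1
item=0: <6, res = 1*2+0 = 2
item=2: <6, res = 2*2+2 = 6
item=4: <6, res = 6*2+4 = 16
item=-2: <6, res = 16*2+(-2) = 30
item=10: not <6, res = 30+1 = 31
item=9: not <6, res = 31+1 = 32
item=7: not <6, res = 32+1 = 33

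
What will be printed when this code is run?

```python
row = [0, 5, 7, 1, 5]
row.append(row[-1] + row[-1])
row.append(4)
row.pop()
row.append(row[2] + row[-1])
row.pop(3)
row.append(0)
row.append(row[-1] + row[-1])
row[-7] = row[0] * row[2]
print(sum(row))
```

append row[-1]+row[-1] = 5+5 = 10 → [0, 5, 7, 1, 5, 10]
append 4 → [0, 5, 7, 1, 5, 10, 4]
pop() removes 4 → [0, 5, 7, 1, 5, 10]
append row[2]+row[-1] = 7+10 = 17 → [0, 5, 7, 1, 5, 10, 17]
pop(3) removes 1 → [0, 5, 7, 5, 10, 17]
append 0 → [0, 5, 7, 5, 10, 17, 0]
append row[-1]+row[-1] = 0+0 = 0 → [0, 5, 7, 5, 10, 17, 0, 0]
row[-7] = row[0]*row[2] = 0*7 = 0 → [0, 0, 7, 5, 10, 17, 0, 0]
sum = 39

39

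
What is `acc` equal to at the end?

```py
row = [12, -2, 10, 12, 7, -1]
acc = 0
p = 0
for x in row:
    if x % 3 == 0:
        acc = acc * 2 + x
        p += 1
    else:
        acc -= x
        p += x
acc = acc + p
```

x=12: %3==0, acc = 0*2+12 = 12; p=1
x=-2: not %3==0, acc = 12-(-2) = 14; p=-1
x=10: not %3==0, acc = 14-10 = 4; p=9
x=12: %3==0, acc = 4*2+12 = 20; p=10
x=7: not %3==0, acc = 20-7 = 13; p=17
x=-1: not %3==0, acc = 13-(-1) = 14; p=16
acc+p = 14+16 = 30

30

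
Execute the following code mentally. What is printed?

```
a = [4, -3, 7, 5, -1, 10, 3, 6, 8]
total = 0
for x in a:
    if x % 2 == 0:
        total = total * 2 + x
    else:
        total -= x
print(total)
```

x=4: even, total = 0*2+4 = 4
x=-3: not even, total = 4-(-3) = 7
x=7: not even, total = 7-7 = 0
x=5: not even, total = 0-5 = -5
x=-1: not even, total = (-5)-(-1) = -4
x=10: even, total = (-4)*2+10 = 2
x=3: not even, total = 2-3 = -1
x=6: even, total = (-1)*2+6 = 4
x=8: even, total = 4*2+8 = 16

16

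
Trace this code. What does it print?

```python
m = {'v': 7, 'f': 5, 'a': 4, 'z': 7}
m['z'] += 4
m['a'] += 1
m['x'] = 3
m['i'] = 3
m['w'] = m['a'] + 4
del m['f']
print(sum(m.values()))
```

38

m['z'] = 7+4 = 11 → {'v': 7, 'f': 5, 'a': 4, 'z': 11}
m['a'] = 4+1 = 5 → {'v': 7, 'f': 5, 'a': 5, 'z': 11}
m['x'] = 3 → {'v': 7, 'f': 5, 'a': 5, 'z': 11, 'x': 3}
m['i'] = 3 → {'v': 7, 'f': 5, 'a': 5, 'z': 11, 'x': 3, 'i': 3}
m['w'] = m['a']+4 = 9 → {'v': 7, 'f': 5, 'a': 5, 'z': 11, 'x': 3, 'i': 3, 'w': 9}
del 'f' → {'v': 7, 'a': 5, 'z': 11, 'x': 3, 'i': 3, 'w': 9}
sum of values = 38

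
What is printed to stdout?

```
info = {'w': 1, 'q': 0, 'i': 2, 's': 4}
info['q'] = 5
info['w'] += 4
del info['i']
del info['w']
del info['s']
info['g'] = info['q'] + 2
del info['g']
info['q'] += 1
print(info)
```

{'q': 6}

info['q'] = 5 → {'w': 1, 'q': 5, 'i': 2, 's': 4}
info['w'] = 1+4 = 5 → {'w': 5, 'q': 5, 'i': 2, 's': 4}
del 'i' → {'w': 5, 'q': 5, 's': 4}
del 'w' → {'q': 5, 's': 4}
del 's' → {'q': 5}
info['g'] = info['q']+2 = 7 → {'q': 5, 'g': 7}
del 'g' → {'q': 5}
info['q'] = 5+1 = 6 → {'q': 6}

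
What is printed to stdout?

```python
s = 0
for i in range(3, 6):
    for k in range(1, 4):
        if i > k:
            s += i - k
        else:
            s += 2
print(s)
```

i=3,k=1: 3>1, s = 0+2 = 2
i=3,k=2: 3>2, s = 2+1 = 3
i=3,k=3: not 3>3, s = 3+2 = 5
i=4,k=1: 4>1, s = 5+3 = 8
i=4,k=2: 4>2, s = 8+2 = 10
i=4,k=3: 4>3, s = 10+1 = 11
i=5,k=1: 5>1, s = 11+4 = 15
i=5,k=2: 5>2, s = 15+3 = 18
i=5,k=3: 5>3, s = 18+2 = 20

20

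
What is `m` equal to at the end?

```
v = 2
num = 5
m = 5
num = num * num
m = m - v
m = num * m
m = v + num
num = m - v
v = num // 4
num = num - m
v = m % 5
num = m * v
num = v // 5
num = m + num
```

num = 5*5 = 25
m = 5-2 = 3
m = 25*3 = 75
m = 2+25 = 27
num = 27-2 = 25
v = 25//4 = 6
num = 25-27 = -2
v = 27%5 = 2
num = 27*2 = 54
num = 2//5 = 0
num = 27+0 = 27

27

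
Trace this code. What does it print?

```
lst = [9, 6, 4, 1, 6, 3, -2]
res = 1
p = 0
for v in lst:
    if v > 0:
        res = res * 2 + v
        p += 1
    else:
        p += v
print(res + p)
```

503

v=9: >0, res = 1*2+9 = 11; p=1
v=6: >0, res = 11*2+6 = 28; p=2
v=4: >0, res = 28*2+4 = 60; p=3
v=1: >0, res = 60*2+1 = 121; p=4
v=6: >0, res = 121*2+6 = 248; p=5
v=3: >0, res = 248*2+3 = 499; p=6
v=-2: not >0; p=4
res+p = 499+4 = 503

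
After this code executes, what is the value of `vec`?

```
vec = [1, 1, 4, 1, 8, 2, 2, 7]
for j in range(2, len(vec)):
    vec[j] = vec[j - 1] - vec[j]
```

j=2: vec[2] = 1-4 = -3 → [1, 1, -3, 1, 8, 2, 2, 7]
j=3: vec[3] = (-3)-1 = -4 → [1, 1, -3, -4, 8, 2, 2, 7]
j=4: vec[4] = (-4)-8 = -12 → [1, 1, -3, -4, -12, 2, 2, 7]
j=5: vec[5] = (-12)-2 = -14 → [1, 1, -3, -4, -12, -14, 2, 7]
j=6: vec[6] = (-14)-2 = -16 → [1, 1, -3, -4, -12, -14, -16, 7]
j=7: vec[7] = (-16)-7 = -23 → [1, 1, -3, -4, -12, -14, -16, -23]

[1, 1, -3, -4, -12, -14, -16, -23]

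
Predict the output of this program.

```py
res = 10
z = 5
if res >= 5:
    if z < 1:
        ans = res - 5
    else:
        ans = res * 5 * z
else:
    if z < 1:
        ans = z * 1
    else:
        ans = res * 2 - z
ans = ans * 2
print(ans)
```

500

res=10, z=5
res >= 5 is True; z < 1 is False
→ ans = res * 5 * z = 250
ans = 250*2 = 500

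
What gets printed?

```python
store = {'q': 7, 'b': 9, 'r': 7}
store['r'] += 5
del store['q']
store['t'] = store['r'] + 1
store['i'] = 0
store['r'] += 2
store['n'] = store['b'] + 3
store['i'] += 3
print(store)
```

store['r'] = 7+5 = 12 → {'q': 7, 'b': 9, 'r': 12}
del 'q' → {'b': 9, 'r': 12}
store['t'] = store['r']+1 = 13 → {'b': 9, 'r': 12, 't': 13}
store['i'] = 0 → {'b': 9, 'r': 12, 't': 13, 'i': 0}
store['r'] = 12+2 = 14 → {'b': 9, 'r': 14, 't': 13, 'i': 0}
store['n'] = store['b']+3 = 12 → {'b': 9, 'r': 14, 't': 13, 'i': 0, 'n': 12}
store['i'] = 0+3 = 3 → {'b': 9, 'r': 14, 't': 13, 'i': 3, 'n': 12}

{'b': 9, 'r': 14, 't': 13, 'i': 3, 'n': 12}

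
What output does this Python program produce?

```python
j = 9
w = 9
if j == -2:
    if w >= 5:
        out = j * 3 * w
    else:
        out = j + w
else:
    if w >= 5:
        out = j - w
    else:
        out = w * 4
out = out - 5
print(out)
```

-5

j=9, w=9
j == -2 is False; w >= 5 is True
→ out = j - w = 0
out = 0-5 = -5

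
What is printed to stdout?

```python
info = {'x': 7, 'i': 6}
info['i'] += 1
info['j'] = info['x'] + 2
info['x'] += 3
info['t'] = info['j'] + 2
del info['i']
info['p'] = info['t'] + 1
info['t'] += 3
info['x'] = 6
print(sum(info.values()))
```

41

info['i'] = 6+1 = 7 → {'x': 7, 'i': 7}
info['j'] = info['x']+2 = 9 → {'x': 7, 'i': 7, 'j': 9}
info['x'] = 7+3 = 10 → {'x': 10, 'i': 7, 'j': 9}
info['t'] = info['j']+2 = 11 → {'x': 10, 'i': 7, 'j': 9, 't': 11}
del 'i' → {'x': 10, 'j': 9, 't': 11}
info['p'] = info['t']+1 = 12 → {'x': 10, 'j': 9, 't': 11, 'p': 12}
info['t'] = 11+3 = 14 → {'x': 10, 'j': 9, 't': 14, 'p': 12}
info['x'] = 6 → {'x': 6, 'j': 9, 't': 14, 'p': 12}
sum of values = 41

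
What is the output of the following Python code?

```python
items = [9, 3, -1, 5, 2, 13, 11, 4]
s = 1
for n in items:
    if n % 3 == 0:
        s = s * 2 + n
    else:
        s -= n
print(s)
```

n=9: %3==0, s = 1*2+9 = 11
n=3: %3==0, s = 11*2+3 = 25
n=-1: not %3==0, s = 25-(-1) = 26
n=5: not %3==0, s = 26-5 = 21
n=2: not %3==0, s = 21-2 = 19
n=13: not %3==0, s = 19-13 = 6
n=11: not %3==0, s = 6-11 = -5
n=4: not %3==0, s = (-5)-4 = -9

-9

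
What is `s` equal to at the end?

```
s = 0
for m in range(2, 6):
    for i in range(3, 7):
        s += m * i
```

252

m=2,i=3: s = 0+6 = 6
m=2,i=4: s = 6+8 = 14
m=2,i=5: s = 14+10 = 24
m=2,i=6: s = 24+12 = 36
m=3,i=3: s = 36+9 = 45
m=3,i=4: s = 45+12 = 57
m=3,i=5: s = 57+15 = 72
m=3,i=6: s = 72+18 = 90
m=4,i=3: s = 90+12 = 102
m=4,i=4: s = 102+16 = 118
m=4,i=5: s = 118+20 = 138
m=4,i=6: s = 138+24 = 162
m=5,i=3: s = 162+15 = 177
m=5,i=4: s = 177+20 = 197
m=5,i=5: s = 197+25 = 222
m=5,i=6: s = 222+30 = 252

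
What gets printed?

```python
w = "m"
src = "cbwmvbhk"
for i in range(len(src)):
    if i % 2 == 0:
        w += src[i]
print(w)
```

i=0: add 'c' → 'mc'
i=1: skip
i=2: add 'w' → 'mcw'
i=3: skip
i=4: add 'v' → 'mcwv'
i=5: skip
i=6: add 'h' → 'mcwvh'
i=7: skip

mcwvh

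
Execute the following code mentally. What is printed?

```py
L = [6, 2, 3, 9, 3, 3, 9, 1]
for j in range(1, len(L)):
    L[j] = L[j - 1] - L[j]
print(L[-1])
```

-24

j=1: L[1] = 6-2 = 4 → [6, 4, 3, 9, 3, 3, 9, 1]
j=2: L[2] = 4-3 = 1 → [6, 4, 1, 9, 3, 3, 9, 1]
j=3: L[3] = 1-9 = -8 → [6, 4, 1, -8, 3, 3, 9, 1]
j=4: L[4] = (-8)-3 = -11 → [6, 4, 1, -8, -11, 3, 9, 1]
j=5: L[5] = (-11)-3 = -14 → [6, 4, 1, -8, -11, -14, 9, 1]
j=6: L[6] = (-14)-9 = -23 → [6, 4, 1, -8, -11, -14, -23, 1]
j=7: L[7] = (-23)-1 = -24 → [6, 4, 1, -8, -11, -14, -23, -24]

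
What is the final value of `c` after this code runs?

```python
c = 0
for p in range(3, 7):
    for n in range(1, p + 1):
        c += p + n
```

138

p=3,n=1: c = 0+4 = 4
p=3,n=2: c = 4+5 = 9
p=3,n=3: c = 9+6 = 15
p=4,n=1: c = 15+5 = 20
p=4,n=2: c = 20+6 = 26
p=4,n=3: c = 26+7 = 33
p=4,n=4: c = 33+8 = 41
p=5,n=1: c = 41+6 = 47
p=5,n=2: c = 47+7 = 54
p=5,n=3: c = 54+8 = 62
p=5,n=4: c = 62+9 = 71
p=5,n=5: c = 71+10 = 81
p=6,n=1: c = 81+7 = 88
p=6,n=2: c = 88+8 = 96
p=6,n=3: c = 96+9 = 105
p=6,n=4: c = 105+10 = 115
p=6,n=5: c = 115+11 = 126
p=6,n=6: c = 126+12 = 138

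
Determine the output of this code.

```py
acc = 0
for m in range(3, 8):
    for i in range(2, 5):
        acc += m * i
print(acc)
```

m=3,i=2: acc = 0+6 = 6
m=3,i=3: acc = 6+9 = 15
m=3,i=4: acc = 15+12 = 27
m=4,i=2: acc = 27+8 = 35
m=4,i=3: acc = 35+12 = 47
m=4,i=4: acc = 47+16 = 63
m=5,i=2: acc = 63+10 = 73
m=5,i=3: acc = 73+15 = 88
m=5,i=4: acc = 88+20 = 108
m=6,i=2: acc = 108+12 = 120
m=6,i=3: acc = 120+18 = 138
m=6,i=4: acc = 138+24 = 162
m=7,i=2: acc = 162+14 = 176
m=7,i=3: acc = 176+21 = 197
m=7,i=4: acc = 197+28 = 225

225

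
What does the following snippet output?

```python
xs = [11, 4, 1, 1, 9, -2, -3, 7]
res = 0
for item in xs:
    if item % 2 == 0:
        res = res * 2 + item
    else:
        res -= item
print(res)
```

-64

item=11: not even, res = 0-11 = -11
item=4: even, res = (-11)*2+4 = -18
item=1: not even, res = (-18)-1 = -19
item=1: not even, res = (-19)-1 = -20
item=9: not even, res = (-20)-9 = -29
item=-2: even, res = (-29)*2+(-2) = -60
item=-3: not even, res = (-60)-(-3) = -57
item=7: not even, res = (-57)-7 = -64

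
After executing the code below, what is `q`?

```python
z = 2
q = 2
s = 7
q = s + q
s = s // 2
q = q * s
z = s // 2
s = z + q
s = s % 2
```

q = 7+2 = 9
s = 7//2 = 3
q = 9*3 = 27
z = 3//2 = 1
s = 1+27 = 28
s = 28%2 = 0

27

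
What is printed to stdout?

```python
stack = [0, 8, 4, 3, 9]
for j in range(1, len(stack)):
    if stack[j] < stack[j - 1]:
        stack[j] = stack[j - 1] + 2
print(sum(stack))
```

j=1: 8>=0, unchanged → [0, 8, 4, 3, 9]
j=2: 4<8, stack[2] = 8+2 = 10 → [0, 8, 10, 3, 9]
j=3: 3<10, stack[3] = 10+2 = 12 → [0, 8, 10, 12, 9]
j=4: 9<12, stack[4] = 12+2 = 14 → [0, 8, 10, 12, 14]
sum = 44

44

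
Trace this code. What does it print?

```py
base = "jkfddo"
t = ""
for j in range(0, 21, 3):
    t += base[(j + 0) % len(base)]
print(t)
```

jdjdjdj

j=0: add base[0]='j' → 'j'
j=3: add base[3]='d' → 'jd'
j=6: add base[0]='j' → 'jdj'
j=9: add base[3]='d' → 'jdjd'
j=12: add base[0]='j' → 'jdjdj'
j=15: add base[3]='d' → 'jdjdjd'
j=18: add base[0]='j' → 'jdjdjdj'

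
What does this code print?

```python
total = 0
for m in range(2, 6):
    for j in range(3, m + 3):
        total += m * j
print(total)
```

m=2,j=3: total = 0+6 = 6
m=2,j=4: total = 6+8 = 14
m=3,j=3: total = 14+9 = 23
m=3,j=4: total = 23+12 = 35
m=3,j=5: total = 35+15 = 50
m=4,j=3: total = 50+12 = 62
m=4,j=4: total = 62+16 = 78
m=4,j=5: total = 78+20 = 98
m=4,j=6: total = 98+24 = 122
m=5,j=3: total = 122+15 = 137
m=5,j=4: total = 137+20 = 157
m=5,j=5: total = 157+25 = 182
m=5,j=6: total = 182+30 = 212
m=5,j=7: total = 212+35 = 247

247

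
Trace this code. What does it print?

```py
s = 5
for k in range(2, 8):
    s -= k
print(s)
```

k=2: s = 5-2 = 3
k=3: s = 3-3 = 0
k=4: s = 0-4 = -4
k=5: s = (-4)-5 = -9
k=6: s = (-9)-6 = -15
k=7: s = (-15)-7 = -22

-22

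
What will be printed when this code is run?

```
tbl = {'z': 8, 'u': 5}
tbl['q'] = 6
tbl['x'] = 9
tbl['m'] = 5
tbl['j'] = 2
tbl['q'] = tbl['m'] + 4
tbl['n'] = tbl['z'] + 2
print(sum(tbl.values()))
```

tbl['q'] = 6 → {'z': 8, 'u': 5, 'q': 6}
tbl['x'] = 9 → {'z': 8, 'u': 5, 'q': 6, 'x': 9}
tbl['m'] = 5 → {'z': 8, 'u': 5, 'q': 6, 'x': 9, 'm': 5}
tbl['j'] = 2 → {'z': 8, 'u': 5, 'q': 6, 'x': 9, 'm': 5, 'j': 2}
tbl['q'] = tbl['m']+4 = 9 → {'z': 8, 'u': 5, 'q': 9, 'x': 9, 'm': 5, 'j': 2}
tbl['n'] = tbl['z']+2 = 10 → {'z': 8, 'u': 5, 'q': 9, 'x': 9, 'm': 5, 'j': 2, 'n': 10}
sum of values = 48

48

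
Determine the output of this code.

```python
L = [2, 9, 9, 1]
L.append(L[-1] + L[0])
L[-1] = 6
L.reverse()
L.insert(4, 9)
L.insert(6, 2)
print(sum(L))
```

append L[-1]+L[0] = 1+2 = 3 → [2, 9, 9, 1, 3]
L[-1] = 6 → [2, 9, 9, 1, 6]
reverse → [6, 1, 9, 9, 2]
insert 9 at 4 → [6, 1, 9, 9, 9, 2]
insert 2 at 6 → [6, 1, 9, 9, 9, 2, 2]
sum = 38

38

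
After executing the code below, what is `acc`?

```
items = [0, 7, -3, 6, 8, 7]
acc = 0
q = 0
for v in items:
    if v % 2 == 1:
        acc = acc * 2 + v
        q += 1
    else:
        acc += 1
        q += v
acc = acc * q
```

697

v=0: not odd, acc = 0+1 = 1; q=0
v=7: odd, acc = 1*2+7 = 9; q=1
v=-3: odd, acc = 9*2+(-3) = 15; q=2
v=6: not odd, acc = 15+1 = 16; q=8
v=8: not odd, acc = 16+1 = 17; q=16
v=7: odd, acc = 17*2+7 = 41; q=17
acc*q = 41*17 = 697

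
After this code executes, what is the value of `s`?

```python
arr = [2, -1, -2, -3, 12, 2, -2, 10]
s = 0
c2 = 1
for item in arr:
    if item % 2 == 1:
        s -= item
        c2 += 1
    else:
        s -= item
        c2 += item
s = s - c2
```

item=2: not odd, s = 0-2 = -2; c2=3
item=-1: odd, s = (-2)-(-1) = -1; c2=4
item=-2: not odd, s = (-1)-(-2) = 1; c2=2
item=-3: odd, s = 1-(-3) = 4; c2=3
item=12: not odd, s = 4-12 = -8; c2=15
item=2: not odd, s = (-8)-2 = -10; c2=17
item=-2: not odd, s = (-10)-(-2) = -8; c2=15
item=10: not odd, s = (-8)-10 = -18; c2=25
s-c2 = (-18)-25 = -43

-43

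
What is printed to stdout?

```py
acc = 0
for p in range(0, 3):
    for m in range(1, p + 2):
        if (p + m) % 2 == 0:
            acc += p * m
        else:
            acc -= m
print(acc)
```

p=0,m=1: odd sum, acc = 0-1 = -1
p=1,m=1: even sum, acc = (-1)+1 = 0
p=1,m=2: odd sum, acc = 0-2 = -2
p=2,m=1: odd sum, acc = (-2)-1 = -3
p=2,m=2: even sum, acc = (-3)+4 = 1
p=2,m=3: odd sum, acc = 1-3 = -2

-2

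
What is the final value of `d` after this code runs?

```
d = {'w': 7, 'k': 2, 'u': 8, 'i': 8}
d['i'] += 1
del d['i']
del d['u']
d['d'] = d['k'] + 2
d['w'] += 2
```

d['i'] = 8+1 = 9 → {'w': 7, 'k': 2, 'u': 8, 'i': 9}
del 'i' → {'w': 7, 'k': 2, 'u': 8}
del 'u' → {'w': 7, 'k': 2}
d['d'] = d['k']+2 = 4 → {'w': 7, 'k': 2, 'd': 4}
d['w'] = 7+2 = 9 → {'w': 9, 'k': 2, 'd': 4}

{'w': 9, 'k': 2, 'd': 4}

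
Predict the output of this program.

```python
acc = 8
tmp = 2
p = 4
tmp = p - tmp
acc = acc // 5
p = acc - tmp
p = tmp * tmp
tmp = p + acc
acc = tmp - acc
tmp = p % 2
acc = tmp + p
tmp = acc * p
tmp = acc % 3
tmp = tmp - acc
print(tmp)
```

tmp = 4-2 = 2
acc = 8//5 = 1
p = 1-2 = -1
p = 2*2 = 4
tmp = 4+1 = 5
acc = 5-1 = 4
tmp = 4%2 = 0
acc = 0+4 = 4
tmp = 4*4 = 16
tmp = 4%3 = 1
tmp = 1-4 = -3

-3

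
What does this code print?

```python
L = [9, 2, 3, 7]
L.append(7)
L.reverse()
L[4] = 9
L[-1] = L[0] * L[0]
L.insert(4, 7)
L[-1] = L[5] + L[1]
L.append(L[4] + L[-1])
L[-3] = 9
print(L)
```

append 7 → [9, 2, 3, 7, 7]
reverse → [7, 7, 3, 2, 9]
L[4] = 9 → [7, 7, 3, 2, 9]
L[-1] = L[0]*L[0] = 7*7 = 49 → [7, 7, 3, 2, 49]
insert 7 at 4 → [7, 7, 3, 2, 7, 49]
L[-1] = L[5]+L[1] = 49+7 = 56 → [7, 7, 3, 2, 7, 56]
append L[4]+L[-1] = 7+56 = 63 → [7, 7, 3, 2, 7, 56, 63]
L[-3] = 9 → [7, 7, 3, 2, 9, 56, 63]

[7, 7, 3, 2, 9, 56, 63]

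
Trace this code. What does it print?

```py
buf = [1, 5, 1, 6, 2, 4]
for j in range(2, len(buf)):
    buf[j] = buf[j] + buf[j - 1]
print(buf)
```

j=2: buf[2] = 1+5 = 6 → [1, 5, 6, 6, 2, 4]
j=3: buf[3] = 6+6 = 12 → [1, 5, 6, 12, 2, 4]
j=4: buf[4] = 2+12 = 14 → [1, 5, 6, 12, 14, 4]
j=5: buf[5] = 4+14 = 18 → [1, 5, 6, 12, 14, 18]

[1, 5, 6, 12, 14, 18]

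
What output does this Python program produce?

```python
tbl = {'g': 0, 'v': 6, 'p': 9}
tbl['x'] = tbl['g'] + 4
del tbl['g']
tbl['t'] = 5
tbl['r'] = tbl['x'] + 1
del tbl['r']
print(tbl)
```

tbl['x'] = tbl['g']+4 = 4 → {'g': 0, 'v': 6, 'p': 9, 'x': 4}
del 'g' → {'v': 6, 'p': 9, 'x': 4}
tbl['t'] = 5 → {'v': 6, 'p': 9, 'x': 4, 't': 5}
tbl['r'] = tbl['x']+1 = 5 → {'v': 6, 'p': 9, 'x': 4, 't': 5, 'r': 5}
del 'r' → {'v': 6, 'p': 9, 'x': 4, 't': 5}

{'v': 6, 'p': 9, 'x': 4, 't': 5}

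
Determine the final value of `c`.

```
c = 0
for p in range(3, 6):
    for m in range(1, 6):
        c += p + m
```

105

p=3,m=1: c = 0+4 = 4
p=3,m=2: c = 4+5 = 9
p=3,m=3: c = 9+6 = 15
p=3,m=4: c = 15+7 = 22
p=3,m=5: c = 22+8 = 30
p=4,m=1: c = 30+5 = 35
p=4,m=2: c = 35+6 = 41
p=4,m=3: c = 41+7 = 48
p=4,m=4: c = 48+8 = 56
p=4,m=5: c = 56+9 = 65
p=5,m=1: c = 65+6 = 71
p=5,m=2: c = 71+7 = 78
p=5,m=3: c = 78+8 = 86
p=5,m=4: c = 86+9 = 95
p=5,m=5: c = 95+10 = 105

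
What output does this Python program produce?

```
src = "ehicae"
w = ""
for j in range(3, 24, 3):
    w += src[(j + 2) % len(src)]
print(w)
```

j=3: add src[5]='e' → 'e'
j=6: add src[2]='i' → 'ei'
j=9: add src[5]='e' → 'eie'
j=12: add src[2]='i' → 'eiei'
j=15: add src[5]='e' → 'eieie'
j=18: add src[2]='i' → 'eieiei'
j=21: add src[5]='e' → 'eieieie'

eieieie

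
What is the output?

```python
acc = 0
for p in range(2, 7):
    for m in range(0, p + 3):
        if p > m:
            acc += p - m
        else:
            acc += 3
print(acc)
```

100

p=2,m=0: 2>0, acc = 0+2 = 2
p=2,m=1: 2>1, acc = 2+1 = 3
p=2,m=2: not 2>2, acc = 3+3 = 6
p=2,m=3: not 2>3, acc = 6+3 = 9
p=2,m=4: not 2>4, acc = 9+3 = 12
p=3,m=0: 3>0, acc = 12+3 = 15
p=3,m=1: 3>1, acc = 15+2 = 17
p=3,m=2: 3>2, acc = 17+1 = 18
p=3,m=3: not 3>3, acc = 18+3 = 21
p=3,m=4: not 3>4, acc = 21+3 = 24
p=3,m=5: not 3>5, acc = 24+3 = 27
p=4,m=0: 4>0, acc = 27+4 = 31
p=4,m=1: 4>1, acc = 31+3 = 34
p=4,m=2: 4>2, acc = 34+2 = 36
p=4,m=3: 4>3, acc = 36+1 = 37
p=4,m=4: not 4>4, acc = 37+3 = 40
p=4,m=5: not 4>5, acc = 40+3 = 43
p=4,m=6: not 4>6, acc = 43+3 = 46
p=5,m=0: 5>0, acc = 46+5 = 51
p=5,m=1: 5>1, acc = 51+4 = 55
p=5,m=2: 5>2, acc = 55+3 = 58
p=5,m=3: 5>3, acc = 58+2 = 60
p=5,m=4: 5>4, acc = 60+1 = 61
p=5,m=5: not 5>5, acc = 61+3 = 64
p=5,m=6: not 5>6, acc = 64+3 = 67
p=5,m=7: not 5>7, acc = 67+3 = 70
p=6,m=0: 6>0, acc = 70+6 = 76
p=6,m=1: 6>1, acc = 76+5 = 81
p=6,m=2: 6>2, acc = 81+4 = 85
p=6,m=3: 6>3, acc = 85+3 = 88
p=6,m=4: 6>4, acc = 88+2 = 90
p=6,m=5: 6>5, acc = 90+1 = 91
p=6,m=6: not 6>6, acc = 91+3 = 94
p=6,m=7: not 6>7, acc = 94+3 = 97
p=6,m=8: not 6>8, acc = 97+3 = 100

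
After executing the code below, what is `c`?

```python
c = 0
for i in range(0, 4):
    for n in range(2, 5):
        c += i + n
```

i=0,n=2: c = 0+2 = 2
i=0,n=3: c = 2+3 = 5
i=0,n=4: c = 5+4 = 9
i=1,n=2: c = 9+3 = 12
i=1,n=3: c = 12+4 = 16
i=1,n=4: c = 16+5 = 21
i=2,n=2: c = 21+4 = 25
i=2,n=3: c = 25+5 = 30
i=2,n=4: c = 30+6 = 36
i=3,n=2: c = 36+5 = 41
i=3,n=3: c = 41+6 = 47
i=3,n=4: c = 47+7 = 54

54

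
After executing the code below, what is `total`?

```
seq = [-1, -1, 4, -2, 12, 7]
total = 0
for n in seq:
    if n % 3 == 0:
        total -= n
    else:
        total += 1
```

n=-1: not %3==0, total = 0+1 = 1
n=-1: not %3==0, total = 1+1 = 2
n=4: not %3==0, total = 2+1 = 3
n=-2: not %3==0, total = 3+1 = 4
n=12: %3==0, total = 4-12 = -8
n=7: not %3==0, total = (-8)+1 = -7

-7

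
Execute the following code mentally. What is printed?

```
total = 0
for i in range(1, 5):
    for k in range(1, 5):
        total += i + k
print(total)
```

80

i=1,k=1: total = 0+2 = 2
i=1,k=2: total = 2+3 = 5
i=1,k=3: total = 5+4 = 9
i=1,k=4: total = 9+5 = 14
i=2,k=1: total = 14+3 = 17
i=2,k=2: total = 17+4 = 21
i=2,k=3: total = 21+5 = 26
i=2,k=4: total = 26+6 = 32
i=3,k=1: total = 32+4 = 36
i=3,k=2: total = 36+5 = 41
i=3,k=3: total = 41+6 = 47
i=3,k=4: total = 47+7 = 54
i=4,k=1: total = 54+5 = 59
i=4,k=2: total = 59+6 = 65
i=4,k=3: total = 65+7 = 72
i=4,k=4: total = 72+8 = 80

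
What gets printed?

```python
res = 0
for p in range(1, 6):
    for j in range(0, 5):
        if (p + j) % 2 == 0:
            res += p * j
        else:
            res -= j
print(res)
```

p=1,j=0: odd sum, res = 0-0 = 0
p=1,j=1: even sum, res = 0+1 = 1
p=1,j=2: odd sum, res = 1-2 = -1
p=1,j=3: even sum, res = (-1)+3 = 2
p=1,j=4: odd sum, res = 2-4 = -2
p=2,j=0: even sum, res = (-2)+0 = -2
p=2,j=1: odd sum, res = (-2)-1 = -3
p=2,j=2: even sum, res = (-3)+4 = 1
p=2,j=3: odd sum, res = 1-3 = -2
p=2,j=4: even sum, res = (-2)+8 = 6
p=3,j=0: odd sum, res = 6-0 = 6
p=3,j=1: even sum, res = 6+3 = 9
p=3,j=2: odd sum, res = 9-2 = 7
p=3,j=3: even sum, res = 7+9 = 16
p=3,j=4: odd sum, res = 16-4 = 12
p=4,j=0: even sum, res = 12+0 = 12
p=4,j=1: odd sum, res = 12-1 = 11
p=4,j=2: even sum, res = 11+8 = 19
p=4,j=3: odd sum, res = 19-3 = 16
p=4,j=4: even sum, res = 16+16 = 32
p=5,j=0: odd sum, res = 32-0 = 32
p=5,j=1: even sum, res = 32+5 = 37
p=5,j=2: odd sum, res = 37-2 = 35
p=5,j=3: even sum, res = 35+15 = 50
p=5,j=4: odd sum, res = 50-4 = 46

46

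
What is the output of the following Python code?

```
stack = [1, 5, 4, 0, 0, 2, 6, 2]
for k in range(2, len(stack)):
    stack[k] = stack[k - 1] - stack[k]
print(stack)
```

k=2: stack[2] = 5-4 = 1 → [1, 5, 1, 0, 0, 2, 6, 2]
k=3: stack[3] = 1-0 = 1 → [1, 5, 1, 1, 0, 2, 6, 2]
k=4: stack[4] = 1-0 = 1 → [1, 5, 1, 1, 1, 2, 6, 2]
k=5: stack[5] = 1-2 = -1 → [1, 5, 1, 1, 1, -1, 6, 2]
k=6: stack[6] = (-1)-6 = -7 → [1, 5, 1, 1, 1, -1, -7, 2]
k=7: stack[7] = (-7)-2 = -9 → [1, 5, 1, 1, 1, -1, -7, -9]

[1, 5, 1, 1, 1, -1, -7, -9]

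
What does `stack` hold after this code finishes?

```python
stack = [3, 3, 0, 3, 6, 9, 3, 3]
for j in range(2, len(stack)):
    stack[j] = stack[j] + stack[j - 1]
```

[3, 3, 3, 6, 12, 21, 24, 27]

j=2: stack[2] = 0+3 = 3 → [3, 3, 3, 3, 6, 9, 3, 3]
j=3: stack[3] = 3+3 = 6 → [3, 3, 3, 6, 6, 9, 3, 3]
j=4: stack[4] = 6+6 = 12 → [3, 3, 3, 6, 12, 9, 3, 3]
j=5: stack[5] = 9+12 = 21 → [3, 3, 3, 6, 12, 21, 3, 3]
j=6: stack[6] = 3+21 = 24 → [3, 3, 3, 6, 12, 21, 24, 3]
j=7: stack[7] = 3+24 = 27 → [3, 3, 3, 6, 12, 21, 24, 27]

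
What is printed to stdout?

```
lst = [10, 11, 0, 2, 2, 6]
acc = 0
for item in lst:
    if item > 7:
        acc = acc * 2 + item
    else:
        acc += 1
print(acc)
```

item=10: >7, acc = 0*2+10 = 10
item=11: >7, acc = 10*2+11 = 31
item=0: not >7, acc = 31+1 = 32
item=2: not >7, acc = 32+1 = 33
item=2: not >7, acc = 33+1 = 34
item=6: not >7, acc = 34+1 = 35

35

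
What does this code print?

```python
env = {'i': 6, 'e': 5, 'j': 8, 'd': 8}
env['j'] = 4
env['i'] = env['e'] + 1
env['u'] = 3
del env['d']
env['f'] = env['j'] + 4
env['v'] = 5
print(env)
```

env['j'] = 4 → {'i': 6, 'e': 5, 'j': 4, 'd': 8}
env['i'] = env['e']+1 = 6 → {'i': 6, 'e': 5, 'j': 4, 'd': 8}
env['u'] = 3 → {'i': 6, 'e': 5, 'j': 4, 'd': 8, 'u': 3}
del 'd' → {'i': 6, 'e': 5, 'j': 4, 'u': 3}
env['f'] = env['j']+4 = 8 → {'i': 6, 'e': 5, 'j': 4, 'u': 3, 'f': 8}
env['v'] = 5 → {'i': 6, 'e': 5, 'j': 4, 'u': 3, 'f': 8, 'v': 5}

{'i': 6, 'e': 5, 'j': 4, 'u': 3, 'f': 8, 'v': 5}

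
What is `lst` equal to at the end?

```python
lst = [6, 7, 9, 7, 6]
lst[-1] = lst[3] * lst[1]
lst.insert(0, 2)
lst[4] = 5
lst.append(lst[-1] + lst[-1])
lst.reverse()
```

[98, 49, 5, 9, 7, 6, 2]

lst[-1] = lst[3]*lst[1] = 7*7 = 49 → [6, 7, 9, 7, 49]
insert 2 at 0 → [2, 6, 7, 9, 7, 49]
lst[4] = 5 → [2, 6, 7, 9, 5, 49]
append lst[-1]+lst[-1] = 49+49 = 98 → [2, 6, 7, 9, 5, 49, 98]
reverse → [98, 49, 5, 9, 7, 6, 2]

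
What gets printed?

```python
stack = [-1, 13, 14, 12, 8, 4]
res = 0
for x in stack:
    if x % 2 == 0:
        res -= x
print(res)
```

x=-1: not even
x=13: not even
x=14: even, res = 0-14 = -14
x=12: even, res = (-14)-12 = -26
x=8: even, res = (-26)-8 = -34
x=4: even, res = (-34)-4 = -38

-38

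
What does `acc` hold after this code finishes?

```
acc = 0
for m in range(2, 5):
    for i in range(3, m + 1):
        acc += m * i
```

37

m=3,i=3: acc = 0+9 = 9
m=4,i=3: acc = 9+12 = 21
m=4,i=4: acc = 21+16 = 37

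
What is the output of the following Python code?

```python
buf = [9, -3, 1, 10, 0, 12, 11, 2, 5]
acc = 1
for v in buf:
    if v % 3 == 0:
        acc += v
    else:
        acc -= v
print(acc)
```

-10

v=9: %3==0, acc = 1+9 = 10
v=-3: %3==0, acc = 10+(-3) = 7
v=1: not %3==0, acc = 7-1 = 6
v=10: not %3==0, acc = 6-10 = -4
v=0: %3==0, acc = (-4)+0 = -4
v=12: %3==0, acc = (-4)+12 = 8
v=11: not %3==0, acc = 8-11 = -3
v=2: not %3==0, acc = (-3)-2 = -5
v=5: not %3==0, acc = (-5)-5 = -10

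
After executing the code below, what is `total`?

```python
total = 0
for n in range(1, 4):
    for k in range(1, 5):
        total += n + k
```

54

n=1,k=1: total = 0+2 = 2
n=1,k=2: total = 2+3 = 5
n=1,k=3: total = 5+4 = 9
n=1,k=4: total = 9+5 = 14
n=2,k=1: total = 14+3 = 17
n=2,k=2: total = 17+4 = 21
n=2,k=3: total = 21+5 = 26
n=2,k=4: total = 26+6 = 32
n=3,k=1: total = 32+4 = 36
n=3,k=2: total = 36+5 = 41
n=3,k=3: total = 41+6 = 47
n=3,k=4: total = 47+7 = 54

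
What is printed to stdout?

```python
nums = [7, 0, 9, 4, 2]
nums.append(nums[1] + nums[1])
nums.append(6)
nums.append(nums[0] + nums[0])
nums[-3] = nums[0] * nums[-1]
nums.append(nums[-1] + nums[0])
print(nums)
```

append nums[1]+nums[1] = 0+0 = 0 → [7, 0, 9, 4, 2, 0]
append 6 → [7, 0, 9, 4, 2, 0, 6]
append nums[0]+nums[0] = 7+7 = 14 → [7, 0, 9, 4, 2, 0, 6, 14]
nums[-3] = nums[0]*nums[-1] = 7*14 = 98 → [7, 0, 9, 4, 2, 98, 6, 14]
append nums[-1]+nums[0] = 14+7 = 21 → [7, 0, 9, 4, 2, 98, 6, 14, 21]

[7, 0, 9, 4, 2, 98, 6, 14, 21]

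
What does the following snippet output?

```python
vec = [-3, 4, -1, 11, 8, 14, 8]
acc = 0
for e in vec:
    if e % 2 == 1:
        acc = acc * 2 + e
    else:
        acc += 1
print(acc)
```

4

e=-3: odd, acc = 0*2+(-3) = -3
e=4: not odd, acc = (-3)+1 = -2
e=-1: odd, acc = (-2)*2+(-1) = -5
e=11: odd, acc = (-5)*2+11 = 1
e=8: not odd, acc = 1+1 = 2
e=14: not odd, acc = 2+1 = 3
e=8: not odd, acc = 3+1 = 4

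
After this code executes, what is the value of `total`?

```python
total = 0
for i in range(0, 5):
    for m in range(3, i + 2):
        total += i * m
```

i=2,m=3: total = 0+6 = 6
i=3,m=3: total = 6+9 = 15
i=3,m=4: total = 15+12 = 27
i=4,m=3: total = 27+12 = 39
i=4,m=4: total = 39+16 = 55
i=4,m=5: total = 55+20 = 75

75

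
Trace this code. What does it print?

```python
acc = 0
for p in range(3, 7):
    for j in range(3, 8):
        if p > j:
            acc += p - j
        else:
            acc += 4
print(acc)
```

66

p=3,j=3: not 3>3, acc = 0+4 = 4
p=3,j=4: not 3>4, acc = 4+4 = 8
p=3,j=5: not 3>5, acc = 8+4 = 12
p=3,j=6: not 3>6, acc = 12+4 = 16
p=3,j=7: not 3>7, acc = 16+4 = 20
p=4,j=3: 4>3, acc = 20+1 = 21
p=4,j=4: not 4>4, acc = 21+4 = 25
p=4,j=5: not 4>5, acc = 25+4 = 29
p=4,j=6: not 4>6, acc = 29+4 = 33
p=4,j=7: not 4>7, acc = 33+4 = 37
p=5,j=3: 5>3, acc = 37+2 = 39
p=5,j=4: 5>4, acc = 39+1 = 40
p=5,j=5: not 5>5, acc = 40+4 = 44
p=5,j=6: not 5>6, acc = 44+4 = 48
p=5,j=7: not 5>7, acc = 48+4 = 52
p=6,j=3: 6>3, acc = 52+3 = 55
p=6,j=4: 6>4, acc = 55+2 = 57
p=6,j=5: 6>5, acc = 57+1 = 58
p=6,j=6: not 6>6, acc = 58+4 = 62
p=6,j=7: not 6>7, acc = 62+4 = 66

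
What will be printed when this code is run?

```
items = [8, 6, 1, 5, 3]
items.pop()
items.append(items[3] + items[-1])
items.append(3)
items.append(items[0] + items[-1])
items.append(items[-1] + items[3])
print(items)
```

pop() removes 3 → [8, 6, 1, 5]
append items[3]+items[-1] = 5+5 = 10 → [8, 6, 1, 5, 10]
append 3 → [8, 6, 1, 5, 10, 3]
append items[0]+items[-1] = 8+3 = 11 → [8, 6, 1, 5, 10, 3, 11]
append items[-1]+items[3] = 11+5 = 16 → [8, 6, 1, 5, 10, 3, 11, 16]

[8, 6, 1, 5, 10, 3, 11, 16]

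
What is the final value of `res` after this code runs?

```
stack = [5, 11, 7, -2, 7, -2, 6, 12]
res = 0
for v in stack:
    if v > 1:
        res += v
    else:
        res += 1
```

50

v=5: >1, res = 0+5 = 5
v=11: >1, res = 5+11 = 16
v=7: >1, res = 16+7 = 23
v=-2: not >1, res = 23+1 = 24
v=7: >1, res = 24+7 = 31
v=-2: not >1, res = 31+1 = 32
v=6: >1, res = 32+6 = 38
v=12: >1, res = 38+12 = 50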